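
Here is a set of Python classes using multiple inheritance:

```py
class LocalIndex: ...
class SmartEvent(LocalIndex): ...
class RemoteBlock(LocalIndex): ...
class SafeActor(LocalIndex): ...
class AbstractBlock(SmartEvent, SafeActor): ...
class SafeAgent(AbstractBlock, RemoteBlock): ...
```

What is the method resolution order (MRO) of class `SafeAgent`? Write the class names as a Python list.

L[SafeAgent] = SafeAgent + merge(L[AbstractBlock], L[RemoteBlock], [AbstractBlock RemoteBlock])
  take AbstractBlock:  [AbstractBlock SmartEvent SafeActor LocalIndex object] + [RemoteBlock LocalIndex object] + [AbstractBlock RemoteBlock]
  take SmartEvent:  [SmartEvent SafeActor LocalIndex object] + [RemoteBlock LocalIndex object] + [RemoteBlock]
  take SafeActor:  [SafeActor LocalIndex object] + [RemoteBlock LocalIndex object] + [RemoteBlock]
  take RemoteBlock:  [LocalIndex object] + [RemoteBlock LocalIndex object] + [RemoteBlock]
  take LocalIndex:  [LocalIndex object] + [LocalIndex object]
  take object:  [object] + [object]

[SafeAgent, AbstractBlock, SmartEvent, SafeActor, RemoteBlock, LocalIndex, object]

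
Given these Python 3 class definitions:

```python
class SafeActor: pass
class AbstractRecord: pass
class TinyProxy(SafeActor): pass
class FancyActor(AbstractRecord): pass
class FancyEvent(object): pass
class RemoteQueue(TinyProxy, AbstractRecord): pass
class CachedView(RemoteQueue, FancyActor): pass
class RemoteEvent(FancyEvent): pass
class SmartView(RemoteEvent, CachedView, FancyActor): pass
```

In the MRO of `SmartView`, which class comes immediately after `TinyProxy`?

L[SmartView] = SmartView + merge(L[RemoteEvent], L[CachedView], L[FancyActor], [RemoteEvent CachedView FancyActor])
  take RemoteEvent:  [RemoteEvent FancyEvent object] + [CachedView RemoteQueue TinyProxy SafeActor FancyActor AbstractRecord object] + [FancyActor AbstractRecord object] + [RemoteEvent CachedView FancyActor]
  take FancyEvent:  [FancyEvent object] + [CachedView RemoteQueue TinyProxy SafeActor FancyActor AbstractRecord object] + [FancyActor AbstractRecord object] + [CachedView FancyActor]
  take CachedView:  [object] + [CachedView RemoteQueue TinyProxy SafeActor FancyActor AbstractRecord object] + [FancyActor AbstractRecord object] + [CachedView FancyActor]
  take RemoteQueue:  [object] + [RemoteQueue TinyProxy SafeActor FancyActor AbstractRecord object] + [FancyActor AbstractRecord object] + [FancyActor]
  take TinyProxy:  [object] + [TinyProxy SafeActor FancyActor AbstractRecord object] + [FancyActor AbstractRecord object] + [FancyActor]
  take SafeActor:  [object] + [SafeActor FancyActor AbstractRecord object] + [FancyActor AbstractRecord object] + [FancyActor]
  take FancyActor:  [object] + [FancyActor AbstractRecord object] + [FancyActor AbstractRecord object] + [FancyActor]
  take AbstractRecord:  [object] + [AbstractRecord object] + [AbstractRecord object]
  take object:  [object] + [object] + [object]
MRO: SmartView RemoteEvent FancyEvent CachedView RemoteQueue TinyProxy SafeActor FancyActor AbstractRecord object
TinyProxy is at position 5; next is SafeActor.

SafeActor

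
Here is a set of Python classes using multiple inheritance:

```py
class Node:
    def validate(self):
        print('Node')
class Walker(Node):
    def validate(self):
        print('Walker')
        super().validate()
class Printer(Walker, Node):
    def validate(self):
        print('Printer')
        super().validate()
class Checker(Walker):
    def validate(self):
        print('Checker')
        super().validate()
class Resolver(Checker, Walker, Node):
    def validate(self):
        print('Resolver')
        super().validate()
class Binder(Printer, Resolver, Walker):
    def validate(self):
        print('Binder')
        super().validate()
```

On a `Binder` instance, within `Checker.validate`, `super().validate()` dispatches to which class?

L[Binder] = Binder + merge(L[Printer], L[Resolver], L[Walker], [Printer Resolver Walker])
  take Printer:  [Printer Walker Node object] + [Resolver Checker Walker Node object] + [Walker Node object] + [Printer Resolver Walker]
  take Resolver:  [Walker Node object] + [Resolver Checker Walker Node object] + [Walker Node object] + [Resolver Walker]
  take Checker:  [Walker Node object] + [Checker Walker Node object] + [Walker Node object] + [Walker]
  take Walker:  [Walker Node object] + [Walker Node object] + [Walker Node object] + [Walker]
  take Node:  [Node object] + [Node object] + [Node object]
  take object:  [object] + [object] + [object]
MRO: Binder Printer Resolver Checker Walker Node object
super() in Checker.validate on a Binder instance goes to the class after Checker in Binder's MRO: Walker.

Walker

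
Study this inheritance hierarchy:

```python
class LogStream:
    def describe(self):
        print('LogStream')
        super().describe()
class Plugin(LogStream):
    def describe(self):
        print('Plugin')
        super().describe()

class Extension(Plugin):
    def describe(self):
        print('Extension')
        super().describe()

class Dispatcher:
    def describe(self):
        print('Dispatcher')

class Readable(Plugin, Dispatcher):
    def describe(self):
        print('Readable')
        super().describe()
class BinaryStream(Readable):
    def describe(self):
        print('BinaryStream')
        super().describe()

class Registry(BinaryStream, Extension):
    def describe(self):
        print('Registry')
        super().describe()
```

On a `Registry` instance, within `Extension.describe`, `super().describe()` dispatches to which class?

Plugin

L[Registry] = Registry + merge(L[BinaryStream], L[Extension], [BinaryStream Extension])
  take BinaryStream:  [BinaryStream Readable Plugin LogStream Dispatcher object] + [Extension Plugin LogStream object] + [BinaryStream Extension]
  take Readable:  [Readable Plugin LogStream Dispatcher object] + [Extension Plugin LogStream object] + [Extension]
  take Extension:  [Plugin LogStream Dispatcher object] + [Extension Plugin LogStream object] + [Extension]
  take Plugin:  [Plugin LogStream Dispatcher object] + [Plugin LogStream object]
  take LogStream:  [LogStream Dispatcher object] + [LogStream object]
  take Dispatcher:  [Dispatcher object] + [object]
  take object:  [object] + [object]
MRO: Registry BinaryStream Readable Extension Plugin LogStream Dispatcher object
super() in Extension.describe on a Registry instance goes to the class after Extension in Registry's MRO: Plugin.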